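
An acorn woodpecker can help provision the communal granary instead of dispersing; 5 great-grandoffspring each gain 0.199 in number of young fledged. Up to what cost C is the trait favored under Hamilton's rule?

0.124375

r to a great-grandoffspring = 0.125 (three parent–offspring links: r = (1/2)^3 = 1/8).
Hamilton's rule: n·r·B > C, so the trait is favored while C < n·r·B = 5·0.125·0.199 = 0.124375.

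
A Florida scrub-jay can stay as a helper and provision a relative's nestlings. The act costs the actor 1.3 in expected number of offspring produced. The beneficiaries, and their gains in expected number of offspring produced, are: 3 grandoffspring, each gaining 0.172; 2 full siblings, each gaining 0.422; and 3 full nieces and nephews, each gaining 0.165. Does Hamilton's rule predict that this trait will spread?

Hamilton's rule: the trait is favored when the sum of r·B over every recipient exceeds the actor's cost C.
r to a grandoffspring = 1/4 (two parent–offspring links: r = (1/2)^2 = 1/4).
r to a full sibling = 1/2 (full sibs share both parents — two paths of length 2: r = 2·(1/2)^2 = 1/2).
r to a full niece or nephew = 0.25 (full aunt/uncle↔niece/nephew: two paths of length 3 through the shared grandparent pair: r = 2·(1/2)^3 = 1/4).
Summing one r·B term per recipient: 3·0.25·0.172 + 2·0.5·0.422 + 3·0.25·0.165 = 0.67475.
0.67475 < 1.3: the indirect benefit is less than the cost.

No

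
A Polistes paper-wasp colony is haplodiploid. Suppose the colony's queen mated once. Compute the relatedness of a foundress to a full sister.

Haplodiploid full sisters inherit their father's entire haploid genome identically (contributing 1/2) and on average half of their mother's contribution (1/2 · 1/2 = 1/4); r = 1/2 + 1/4 = 3/4.

0.75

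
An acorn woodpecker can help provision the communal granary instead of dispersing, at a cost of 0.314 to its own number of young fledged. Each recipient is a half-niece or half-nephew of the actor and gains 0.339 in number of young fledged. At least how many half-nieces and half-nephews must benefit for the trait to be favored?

r to a half-niece or half-nephew = 1/8 (half-aunt/uncle↔niece/nephew: one path of length 3: r = (1/2)^3 = 1/8).
Hamilton's rule: n·r·B > C  ⇒  n > C/(r·B) = 0.314/(0.125·0.339) = 7.41.
The smallest integer exceeding 7.41 is 8.

8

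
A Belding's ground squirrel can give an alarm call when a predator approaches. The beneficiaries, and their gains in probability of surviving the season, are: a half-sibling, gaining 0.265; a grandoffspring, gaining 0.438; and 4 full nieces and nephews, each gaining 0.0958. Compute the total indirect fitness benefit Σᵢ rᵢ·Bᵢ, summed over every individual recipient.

r to a half-sibling = 0.25 (half-sibs share one parent — one path of length 2: r = (1/2)^2 = 1/4).
r to a grandoffspring = 1/4 (two parent–offspring links: r = (1/2)^2 = 1/4).
r to a full niece or nephew = 0.25 (full aunt/uncle↔niece/nephew: two paths of length 3 through the shared grandparent pair: r = 2·(1/2)^3 = 1/4).
Summing one r·B term per recipient: 1·0.25·0.265 + 1·0.25·0.438 + 4·0.25·0.0958 = 0.27155.

0.27155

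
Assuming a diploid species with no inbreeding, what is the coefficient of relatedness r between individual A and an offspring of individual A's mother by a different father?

Each parent–offspring link contributes a factor of 1/2, and independent paths through distinct common ancestors add.
Half-sibs share one parent — one path of length 2: r = (1/2)^2 = 1/4.

0.25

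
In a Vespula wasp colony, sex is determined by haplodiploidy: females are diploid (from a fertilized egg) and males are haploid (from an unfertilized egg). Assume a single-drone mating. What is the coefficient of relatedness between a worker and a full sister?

Haplodiploid full sisters inherit their father's entire haploid genome identically (contributing 1/2) and on average half of their mother's contribution (1/2 · 1/2 = 1/4); r = 1/2 + 1/4 = 3/4.

0.75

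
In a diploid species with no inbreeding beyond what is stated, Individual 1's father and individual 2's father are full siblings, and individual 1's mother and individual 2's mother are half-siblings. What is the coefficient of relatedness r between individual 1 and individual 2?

0.1875

Relatedness sums over independent paths through distinct common ancestors.
Individual 1 and individual 2 are related in two ways: first cousins through their fathers (r = 1/8) and half first cousins through their mothers (r = 1/16).
r = 1/8 + 1/16 = 3/16 = 0.1875.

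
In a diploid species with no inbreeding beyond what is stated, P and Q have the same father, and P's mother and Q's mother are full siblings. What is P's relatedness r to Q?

Relatedness sums over independent paths through distinct common ancestors.
P and Q are related in two ways: half-sibs through their shared father (r = 1/4) and first cousins through their mothers (r = 1/8).
r = 1/4 + 1/8 = 0.375.

0.375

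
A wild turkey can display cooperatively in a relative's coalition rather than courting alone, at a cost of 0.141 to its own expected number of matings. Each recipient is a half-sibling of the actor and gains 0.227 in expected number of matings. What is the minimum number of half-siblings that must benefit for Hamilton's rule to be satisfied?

3

r to a half-sibling = 0.25 (half-sibs share one parent — one path of length 2: r = (1/2)^2 = 1/4).
Hamilton's rule: n·r·B > C  ⇒  n > C/(r·B) = 0.141/(0.25·0.227) = 2.485.
The smallest integer exceeding 2.485 is 3.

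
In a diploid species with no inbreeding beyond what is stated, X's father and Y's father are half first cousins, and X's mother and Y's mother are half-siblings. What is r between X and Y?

Relatedness sums over independent paths through distinct common ancestors.
X and Y are related in two ways: half second cousins through their fathers (r = 1/64) and half first cousins through their mothers (r = 1/16).
r = 1/64 + 1/16 = 0.078125.

0.078125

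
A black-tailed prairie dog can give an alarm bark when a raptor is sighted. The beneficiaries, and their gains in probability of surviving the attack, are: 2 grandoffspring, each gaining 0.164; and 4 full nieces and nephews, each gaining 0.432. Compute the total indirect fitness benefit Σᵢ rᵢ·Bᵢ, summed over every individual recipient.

0.514

r to a grandoffspring = 0.25 (two parent–offspring links: r = (1/2)^2 = 1/4).
r to a full niece or nephew = 0.25 (full aunt/uncle↔niece/nephew: two paths of length 3 through the shared grandparent pair: r = 2·(1/2)^3 = 1/4).
Summing one r·B term per recipient: 2·0.25·0.164 + 4·0.25·0.432 = 0.514.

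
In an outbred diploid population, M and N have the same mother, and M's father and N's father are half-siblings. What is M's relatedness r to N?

Wright's path rule: contributions from independent ancestry routes add.
M and N are related in two ways: half-sibs through their shared mother (r = 1/4) and half first cousins through their fathers (r = 1/16).
r = 1/4 + 1/16 = 0.3125.

0.3125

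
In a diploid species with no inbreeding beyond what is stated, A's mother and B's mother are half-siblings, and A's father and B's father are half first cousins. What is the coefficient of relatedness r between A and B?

Wright's path rule: contributions from independent ancestry routes add.
A and B are related in two ways: half first cousins through their mothers (r = 1/16) and half second cousins through their fathers (r = 1/64).
r = 1/16 + 1/64 = 5/64 = 0.078125.

0.078125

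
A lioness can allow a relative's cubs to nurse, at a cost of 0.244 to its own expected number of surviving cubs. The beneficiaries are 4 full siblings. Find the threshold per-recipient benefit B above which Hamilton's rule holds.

0.122

r to a full sibling = 1/2 (full sibs share both parents — two paths of length 2: r = 2·(1/2)^2 = 1/2).
Hamilton's rule with n recipients of equal r: n·r·B > C, so B > C/(n·r) = 0.244/(4·0.5) = 0.122.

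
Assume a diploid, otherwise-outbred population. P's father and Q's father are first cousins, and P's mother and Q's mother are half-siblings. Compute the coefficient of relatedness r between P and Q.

0.09375

With two independent routes of shared ancestry, r is the sum of the two contributions.
P and Q are related in two ways: second cousins through their fathers (r = 1/32) and half first cousins through their mothers (r = 1/16).
r = 1/32 + 1/16 = 0.09375.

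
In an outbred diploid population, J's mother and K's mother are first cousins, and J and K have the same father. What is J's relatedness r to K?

0.28125

With two independent routes of shared ancestry, r is the sum of the two contributions.
J and K are related in two ways: second cousins through their mothers (r = 1/32) and half-sibs through their shared father (r = 1/4).
r = 1/32 + 1/4 = 9/32 = 0.28125.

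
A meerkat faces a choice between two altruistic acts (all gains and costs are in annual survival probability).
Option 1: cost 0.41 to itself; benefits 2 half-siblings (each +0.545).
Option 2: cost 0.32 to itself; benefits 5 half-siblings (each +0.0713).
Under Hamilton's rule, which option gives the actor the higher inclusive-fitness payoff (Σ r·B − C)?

Option 1: r to a half-sibling = 0.25.
Option 1: Σ r·B − C = (2·0.25·0.545) − 0.41 = -0.1375.
Option 2: r to a half-sibling = 0.25.
Option 2: Σ r·B − C = (5·0.25·0.0713) − 0.32 = -0.230875.
Option 1 has the higher net inclusive-fitness payoff.

Option 1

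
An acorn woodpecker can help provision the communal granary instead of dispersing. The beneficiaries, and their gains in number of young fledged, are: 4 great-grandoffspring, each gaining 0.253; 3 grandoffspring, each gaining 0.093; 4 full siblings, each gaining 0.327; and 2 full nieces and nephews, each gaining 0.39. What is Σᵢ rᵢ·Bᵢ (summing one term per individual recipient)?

r to a great-grandoffspring = 1/8 (three parent–offspring links: r = (1/2)^3 = 1/8).
r to a grandoffspring = 1/4 (two parent–offspring links: r = (1/2)^2 = 1/4).
r to a full sibling = 1/2 (full sibs share both parents — two paths of length 2: r = 2·(1/2)^2 = 1/2).
r to a full niece or nephew = 0.25 (full aunt/uncle↔niece/nephew: two paths of length 3 through the shared grandparent pair: r = 2·(1/2)^3 = 1/4).
Summing one r·B term per recipient: 4·0.125·0.253 + 3·0.25·0.093 + 4·0.5·0.327 + 2·0.25·0.39 = 1.04525.

1.04525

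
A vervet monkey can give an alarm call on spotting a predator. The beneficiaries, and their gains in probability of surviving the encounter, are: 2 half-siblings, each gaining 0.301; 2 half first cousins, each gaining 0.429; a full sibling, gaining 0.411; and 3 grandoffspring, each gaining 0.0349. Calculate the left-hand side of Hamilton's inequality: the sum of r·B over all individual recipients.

r to a half-sibling = 1/4 (half-sibs share one parent — one path of length 2: r = (1/2)^2 = 1/4).
r to a half first cousin = 1/16 (half first cousins share one grandparent — one path of length 4: r = (1/2)^4 = 1/16).
r to a full sibling = 0.5 (full sibs share both parents — two paths of length 2: r = 2·(1/2)^2 = 1/2).
r to a grandoffspring = 1/4 (two parent–offspring links: r = (1/2)^2 = 1/4).
Summing one r·B term per recipient: 2·0.25·0.301 + 2·0.0625·0.429 + 1·0.5·0.411 + 3·0.25·0.0349 = 0.4358.

0.4358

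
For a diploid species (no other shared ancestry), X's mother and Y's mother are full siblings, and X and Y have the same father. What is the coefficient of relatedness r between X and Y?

0.375

Relatedness sums over independent paths through distinct common ancestors.
X and Y are related in two ways: first cousins through their mothers (r = 1/8) and half-sibs through their shared father (r = 1/4).
r = 1/8 + 1/4 = 0.375.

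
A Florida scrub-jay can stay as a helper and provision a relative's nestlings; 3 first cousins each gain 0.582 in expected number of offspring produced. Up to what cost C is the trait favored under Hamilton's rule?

r to a first cousin = 1/8 (first cousins share one grandparent pair — two paths of length 4: r = 2·(1/2)^4 = 1/8).
Hamilton's rule: n·r·B > C, so the trait is favored while C < n·r·B = 3·0.125·0.582 = 0.21825.

0.21825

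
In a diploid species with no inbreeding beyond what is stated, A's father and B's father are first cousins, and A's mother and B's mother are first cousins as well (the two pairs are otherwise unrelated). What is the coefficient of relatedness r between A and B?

Wright's path rule: contributions from independent ancestry routes add.
A and B are related in two ways: second cousins through their fathers (r = 1/32) and second cousins through their mothers (r = 1/32).
r = 1/32 + 1/32 = 1/16 = 0.0625.

0.0625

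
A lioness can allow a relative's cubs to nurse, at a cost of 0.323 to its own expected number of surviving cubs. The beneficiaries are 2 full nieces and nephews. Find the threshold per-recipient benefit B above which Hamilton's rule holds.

r to a full niece or nephew = 0.25 (full aunt/uncle↔niece/nephew: two paths of length 3 through the shared grandparent pair: r = 2·(1/2)^3 = 1/4).
Hamilton's rule with n recipients of equal r: n·r·B > C, so B > C/(n·r) = 0.323/(2·0.25) = 0.646.

0.646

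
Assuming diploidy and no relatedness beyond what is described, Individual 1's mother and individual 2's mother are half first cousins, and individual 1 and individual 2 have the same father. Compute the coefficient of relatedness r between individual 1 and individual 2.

Independent pedigree routes through distinct common ancestors add.
Individual 1 and individual 2 are related in two ways: half second cousins through their mothers (r = 1/64) and half-sibs through their shared father (r = 1/4).
r = 1/64 + 1/4 = 17/64 = 0.265625.

0.265625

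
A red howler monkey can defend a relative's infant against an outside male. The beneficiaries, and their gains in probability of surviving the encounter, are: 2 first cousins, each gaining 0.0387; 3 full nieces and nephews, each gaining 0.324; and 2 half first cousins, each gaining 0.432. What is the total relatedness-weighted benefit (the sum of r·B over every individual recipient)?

r to a first cousin = 1/8 (first cousins share one grandparent pair — two paths of length 4: r = 2·(1/2)^4 = 1/8).
r to a full niece or nephew = 0.25 (full aunt/uncle↔niece/nephew: two paths of length 3 through the shared grandparent pair: r = 2·(1/2)^3 = 1/4).
r to a half first cousin = 0.0625 (half first cousins share one grandparent — one path of length 4: r = (1/2)^4 = 1/16).
Summing one r·B term per recipient: 2·0.125·0.0387 + 3·0.25·0.324 + 2·0.0625·0.432 = 0.306675.

0.306675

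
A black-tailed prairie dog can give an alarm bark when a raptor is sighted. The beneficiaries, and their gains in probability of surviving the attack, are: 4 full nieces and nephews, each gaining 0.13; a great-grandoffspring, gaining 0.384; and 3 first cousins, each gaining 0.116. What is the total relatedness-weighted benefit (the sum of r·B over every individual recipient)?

0.2215

r to a full niece or nephew = 0.25 (full aunt/uncle↔niece/nephew: two paths of length 3 through the shared grandparent pair: r = 2·(1/2)^3 = 1/4).
r to a great-grandoffspring = 1/8 (three parent–offspring links: r = (1/2)^3 = 1/8).
r to a first cousin = 1/8 (first cousins share one grandparent pair — two paths of length 4: r = 2·(1/2)^4 = 1/8).
Summing one r·B term per recipient: 4·0.25·0.13 + 1·0.125·0.384 + 3·0.125·0.116 = 0.2215.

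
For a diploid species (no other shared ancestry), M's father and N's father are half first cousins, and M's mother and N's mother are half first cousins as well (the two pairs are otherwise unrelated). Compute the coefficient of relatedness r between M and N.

0.03125

Relatedness sums over independent paths through distinct common ancestors.
M and N are related in two ways: half second cousins through their fathers (r = 1/64) and half second cousins through their mothers (r = 1/64).
r = 1/64 + 1/64 = 1/32 = 0.03125.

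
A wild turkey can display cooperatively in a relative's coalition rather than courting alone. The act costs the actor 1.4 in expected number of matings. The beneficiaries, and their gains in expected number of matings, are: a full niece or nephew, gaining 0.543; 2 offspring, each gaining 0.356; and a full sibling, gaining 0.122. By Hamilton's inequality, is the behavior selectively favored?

No

Hamilton's rule: the trait is favored when the sum of r·B over every recipient exceeds the actor's cost C.
r to a full niece or nephew = 0.25 (full aunt/uncle↔niece/nephew: two paths of length 3 through the shared grandparent pair: r = 2·(1/2)^3 = 1/4).
r to an offspring = 1/2 (one parent–offspring link: r = (1/2)^1 = 1/2).
r to a full sibling = 0.5 (full sibs share both parents — two paths of length 2: r = 2·(1/2)^2 = 1/2).
Summing one r·B term per recipient: 1·0.25·0.543 + 2·0.5·0.356 + 1·0.5·0.122 = 0.55275.
0.55275 < 1.4: the indirect benefit is less than the cost.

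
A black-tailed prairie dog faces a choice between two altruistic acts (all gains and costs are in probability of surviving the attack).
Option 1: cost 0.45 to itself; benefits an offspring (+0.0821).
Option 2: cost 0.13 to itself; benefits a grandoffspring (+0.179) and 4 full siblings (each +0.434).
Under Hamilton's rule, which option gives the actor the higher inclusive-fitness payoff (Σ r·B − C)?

Option 1: r to an offspring = 0.5.
Option 1: Σ r·B − C = (1·0.5·0.0821) − 0.45 = -0.40895.
Option 2: r to a grandoffspring = 0.25.
Option 2: r to a full sibling = 0.5.
Option 2: Σ r·B − C = (1·0.25·0.179 + 4·0.5·0.434) − 0.13 = 0.78275.
Option 2 has the higher net inclusive-fitness payoff.

Option 2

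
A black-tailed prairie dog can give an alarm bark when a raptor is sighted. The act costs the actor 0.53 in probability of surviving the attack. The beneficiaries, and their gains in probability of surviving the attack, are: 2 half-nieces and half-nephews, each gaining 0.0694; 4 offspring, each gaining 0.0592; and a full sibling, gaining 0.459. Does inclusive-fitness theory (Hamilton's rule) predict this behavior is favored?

No

Hamilton's rule: the trait is favored when the sum of r·B over every recipient exceeds the actor's cost C.
r to a half-niece or half-nephew = 0.125 (half-aunt/uncle↔niece/nephew: one path of length 3: r = (1/2)^3 = 1/8).
r to an offspring = 0.5 (one parent–offspring link: r = (1/2)^1 = 1/2).
r to a full sibling = 1/2 (full sibs share both parents — two paths of length 2: r = 2·(1/2)^2 = 1/2).
Summing one r·B term per recipient: 2·0.125·0.0694 + 4·0.5·0.0592 + 1·0.5·0.459 = 0.36525.
0.36525 < 0.53: the indirect benefit is less than the cost.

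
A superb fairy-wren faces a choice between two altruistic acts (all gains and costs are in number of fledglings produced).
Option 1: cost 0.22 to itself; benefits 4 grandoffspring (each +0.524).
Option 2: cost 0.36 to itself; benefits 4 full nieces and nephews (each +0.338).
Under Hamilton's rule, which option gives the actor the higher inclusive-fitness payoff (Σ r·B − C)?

Option 1

Option 1: r to a grandoffspring = 0.25.
Option 1: Σ r·B − C = (4·0.25·0.524) − 0.22 = 0.304.
Option 2: r to a full niece or nephew = 0.25.
Option 2: Σ r·B − C = (4·0.25·0.338) − 0.36 = -0.022.
Option 1 has the higher net inclusive-fitness payoff.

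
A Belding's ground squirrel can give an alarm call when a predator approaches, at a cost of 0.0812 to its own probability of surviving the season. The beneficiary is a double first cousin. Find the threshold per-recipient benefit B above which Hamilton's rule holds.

r to a double first cousin = 0.25 (double first cousins share both grandparent pairs — four paths of length 4: r = 4·(1/2)^4 = 1/4).
Hamilton's rule with n recipients of equal r: n·r·B > C, so B > C/(n·r) = 0.0812/(1·0.25) = 0.3248.

0.3248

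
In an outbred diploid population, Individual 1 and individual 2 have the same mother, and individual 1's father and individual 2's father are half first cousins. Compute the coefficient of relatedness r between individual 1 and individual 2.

0.265625

Wright's path rule: contributions from independent ancestry routes add.
Individual 1 and individual 2 are related in two ways: half-sibs through their shared mother (r = 1/4) and half second cousins through their fathers (r = 1/64).
r = 1/4 + 1/64 = 17/64 = 0.265625.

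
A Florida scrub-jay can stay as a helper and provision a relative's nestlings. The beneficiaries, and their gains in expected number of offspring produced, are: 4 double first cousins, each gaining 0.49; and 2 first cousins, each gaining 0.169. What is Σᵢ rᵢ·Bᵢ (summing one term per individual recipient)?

r to a double first cousin = 0.25 (double first cousins share both grandparent pairs — four paths of length 4: r = 4·(1/2)^4 = 1/4).
r to a first cousin = 1/8 (first cousins share one grandparent pair — two paths of length 4: r = 2·(1/2)^4 = 1/8).
Summing one r·B term per recipient: 4·0.25·0.49 + 2·0.125·0.169 = 0.53225.

0.53225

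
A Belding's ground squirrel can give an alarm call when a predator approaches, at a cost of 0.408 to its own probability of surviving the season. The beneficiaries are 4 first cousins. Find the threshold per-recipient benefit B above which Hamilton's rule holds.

0.816

r to a first cousin = 1/8 (first cousins share one grandparent pair — two paths of length 4: r = 2·(1/2)^4 = 1/8).
Hamilton's rule with n recipients of equal r: n·r·B > C, so B > C/(n·r) = 0.408/(4·0.125) = 0.816.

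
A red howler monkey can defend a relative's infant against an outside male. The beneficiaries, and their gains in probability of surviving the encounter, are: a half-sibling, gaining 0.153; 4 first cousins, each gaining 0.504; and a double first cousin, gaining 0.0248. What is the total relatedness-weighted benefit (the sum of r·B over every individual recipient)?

r to a half-sibling = 0.25 (half-sibs share one parent — one path of length 2: r = (1/2)^2 = 1/4).
r to a first cousin = 1/8 (first cousins share one grandparent pair — two paths of length 4: r = 2·(1/2)^4 = 1/8).
r to a double first cousin = 1/4 (double first cousins share both grandparent pairs — four paths of length 4: r = 4·(1/2)^4 = 1/4).
Summing one r·B term per recipient: 1·0.25·0.153 + 4·0.125·0.504 + 1·0.25·0.0248 = 0.29645.

0.29645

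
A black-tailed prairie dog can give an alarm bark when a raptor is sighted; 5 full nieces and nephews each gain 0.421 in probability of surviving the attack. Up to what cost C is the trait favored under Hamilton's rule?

r to a full niece or nephew = 1/4 (full aunt/uncle↔niece/nephew: two paths of length 3 through the shared grandparent pair: r = 2·(1/2)^3 = 1/4).
Hamilton's rule: n·r·B > C, so the trait is favored while C < n·r·B = 5·0.25·0.421 = 0.52625.

0.52625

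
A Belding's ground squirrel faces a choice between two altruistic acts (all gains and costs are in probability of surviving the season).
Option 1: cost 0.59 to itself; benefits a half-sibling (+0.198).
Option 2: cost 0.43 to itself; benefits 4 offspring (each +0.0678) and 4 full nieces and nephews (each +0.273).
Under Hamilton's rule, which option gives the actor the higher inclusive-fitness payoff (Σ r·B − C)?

Option 2

Option 1: r to a half-sibling = 0.25.
Option 1: Σ r·B − C = (1·0.25·0.198) − 0.59 = -0.5405.
Option 2: r to an offspring = 0.5.
Option 2: r to a full niece or nephew = 0.25.
Option 2: Σ r·B − C = (4·0.5·0.0678 + 4·0.25·0.273) − 0.43 = -0.0214.
Option 2 has the higher net inclusive-fitness payoff.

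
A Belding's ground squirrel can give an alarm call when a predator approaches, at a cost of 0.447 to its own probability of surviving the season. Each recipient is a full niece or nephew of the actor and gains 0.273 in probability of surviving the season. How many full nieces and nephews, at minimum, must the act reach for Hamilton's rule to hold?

7

r to a full niece or nephew = 1/4 (full aunt/uncle↔niece/nephew: two paths of length 3 through the shared grandparent pair: r = 2·(1/2)^3 = 1/4).
Hamilton's rule: n·r·B > C  ⇒  n > C/(r·B) = 0.447/(0.25·0.273) = 6.549.
The smallest integer exceeding 6.549 is 7.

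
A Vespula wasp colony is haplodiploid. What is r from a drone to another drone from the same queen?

Haploid brothers each carry a random half of the queen's diploid genome, so on average they share half: r = 1/2.

0.5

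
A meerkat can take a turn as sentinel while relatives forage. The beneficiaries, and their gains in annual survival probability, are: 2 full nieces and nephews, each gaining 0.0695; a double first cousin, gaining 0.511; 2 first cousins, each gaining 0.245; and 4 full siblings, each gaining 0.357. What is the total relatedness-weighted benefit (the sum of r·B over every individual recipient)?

r to a full niece or nephew = 0.25 (full aunt/uncle↔niece/nephew: two paths of length 3 through the shared grandparent pair: r = 2·(1/2)^3 = 1/4).
r to a double first cousin = 0.25 (double first cousins share both grandparent pairs — four paths of length 4: r = 4·(1/2)^4 = 1/4).
r to a first cousin = 0.125 (first cousins share one grandparent pair — two paths of length 4: r = 2·(1/2)^4 = 1/8).
r to a full sibling = 1/2 (full sibs share both parents — two paths of length 2: r = 2·(1/2)^2 = 1/2).
Summing one r·B term per recipient: 2·0.25·0.0695 + 1·0.25·0.511 + 2·0.125·0.245 + 4·0.5·0.357 = 0.93775.

0.93775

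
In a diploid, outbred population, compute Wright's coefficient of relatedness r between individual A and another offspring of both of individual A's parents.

Each parent–offspring link contributes a factor of 1/2, and independent paths through distinct common ancestors add.
Full sibs share both parents — two paths of length 2: r = 2·(1/2)^2 = 1/2.

0.5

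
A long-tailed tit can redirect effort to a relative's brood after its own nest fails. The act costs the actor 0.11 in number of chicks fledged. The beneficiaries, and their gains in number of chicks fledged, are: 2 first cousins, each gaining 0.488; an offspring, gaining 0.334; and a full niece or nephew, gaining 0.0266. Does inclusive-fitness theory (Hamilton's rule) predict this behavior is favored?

Hamilton's rule: the trait is favored when the sum of r·B over every recipient exceeds the actor's cost C.
r to a first cousin = 0.125 (first cousins share one grandparent pair — two paths of length 4: r = 2·(1/2)^4 = 1/8).
r to an offspring = 1/2 (one parent–offspring link: r = (1/2)^1 = 1/2).
r to a full niece or nephew = 1/4 (full aunt/uncle↔niece/nephew: two paths of length 3 through the shared grandparent pair: r = 2·(1/2)^3 = 1/4).
Summing one r·B term per recipient: 2·0.125·0.488 + 1·0.5·0.334 + 1·0.25·0.0266 = 0.29565.
0.29565 > 0.11: the indirect benefit exceeds the cost.

Yes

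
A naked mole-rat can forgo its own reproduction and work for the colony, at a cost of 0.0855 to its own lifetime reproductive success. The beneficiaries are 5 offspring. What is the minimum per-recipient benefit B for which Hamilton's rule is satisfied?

0.0342

r to an offspring = 0.5 (one parent–offspring link: r = (1/2)^1 = 1/2).
Hamilton's rule with n recipients of equal r: n·r·B > C, so B > C/(n·r) = 0.0855/(5·0.5) = 0.0342.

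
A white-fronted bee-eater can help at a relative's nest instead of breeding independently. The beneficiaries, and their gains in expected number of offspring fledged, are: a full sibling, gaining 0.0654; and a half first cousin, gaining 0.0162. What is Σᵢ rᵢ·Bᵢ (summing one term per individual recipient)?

0.0337125

r to a full sibling = 0.5 (full sibs share both parents — two paths of length 2: r = 2·(1/2)^2 = 1/2).
r to a half first cousin = 1/16 (half first cousins share one grandparent — one path of length 4: r = (1/2)^4 = 1/16).
Summing one r·B term per recipient: 1·0.5·0.0654 + 1·0.0625·0.0162 = 0.0337125.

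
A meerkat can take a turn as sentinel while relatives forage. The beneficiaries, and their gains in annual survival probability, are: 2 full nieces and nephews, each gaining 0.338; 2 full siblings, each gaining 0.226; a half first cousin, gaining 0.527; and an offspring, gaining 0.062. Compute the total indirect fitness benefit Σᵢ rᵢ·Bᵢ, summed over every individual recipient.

r to a full niece or nephew = 0.25 (full aunt/uncle↔niece/nephew: two paths of length 3 through the shared grandparent pair: r = 2·(1/2)^3 = 1/4).
r to a full sibling = 1/2 (full sibs share both parents — two paths of length 2: r = 2·(1/2)^2 = 1/2).
r to a half first cousin = 0.0625 (half first cousins share one grandparent — one path of length 4: r = (1/2)^4 = 1/16).
r to an offspring = 1/2 (one parent–offspring link: r = (1/2)^1 = 1/2).
Summing one r·B term per recipient: 2·0.25·0.338 + 2·0.5·0.226 + 1·0.0625·0.527 + 1·0.5·0.062 = 0.4589375.

0.4589375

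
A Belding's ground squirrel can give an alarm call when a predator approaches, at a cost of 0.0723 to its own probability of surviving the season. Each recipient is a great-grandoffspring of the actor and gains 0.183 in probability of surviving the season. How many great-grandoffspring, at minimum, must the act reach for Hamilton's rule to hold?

4

r to a great-grandoffspring = 0.125 (three parent–offspring links: r = (1/2)^3 = 1/8).
Hamilton's rule: n·r·B > C  ⇒  n > C/(r·B) = 0.0723/(0.125·0.183) = 3.161.
The smallest integer exceeding 3.161 is 4.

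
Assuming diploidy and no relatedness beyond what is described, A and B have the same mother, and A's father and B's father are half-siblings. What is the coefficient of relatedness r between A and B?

Relatedness sums over independent paths through distinct common ancestors.
A and B are related in two ways: half-sibs through their shared mother (r = 1/4) and half first cousins through their fathers (r = 1/16).
r = 1/4 + 1/16 = 0.3125.

0.3125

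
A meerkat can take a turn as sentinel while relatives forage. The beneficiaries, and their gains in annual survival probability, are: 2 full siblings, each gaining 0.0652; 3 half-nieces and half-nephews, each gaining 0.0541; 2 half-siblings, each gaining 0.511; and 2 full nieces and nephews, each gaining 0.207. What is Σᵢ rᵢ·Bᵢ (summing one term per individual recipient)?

r to a full sibling = 1/2 (full sibs share both parents — two paths of length 2: r = 2·(1/2)^2 = 1/2).
r to a half-niece or half-nephew = 0.125 (half-aunt/uncle↔niece/nephew: one path of length 3: r = (1/2)^3 = 1/8).
r to a half-sibling = 0.25 (half-sibs share one parent — one path of length 2: r = (1/2)^2 = 1/4).
r to a full niece or nephew = 0.25 (full aunt/uncle↔niece/nephew: two paths of length 3 through the shared grandparent pair: r = 2·(1/2)^3 = 1/4).
Summing one r·B term per recipient: 2·0.5·0.0652 + 3·0.125·0.0541 + 2·0.25·0.511 + 2·0.25·0.207 = 0.4444875.

0.4444875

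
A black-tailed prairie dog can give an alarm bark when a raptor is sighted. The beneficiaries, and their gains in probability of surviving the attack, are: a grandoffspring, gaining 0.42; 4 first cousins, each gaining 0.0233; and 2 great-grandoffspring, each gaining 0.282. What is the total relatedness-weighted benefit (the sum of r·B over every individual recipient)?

0.18715

r to a grandoffspring = 1/4 (two parent–offspring links: r = (1/2)^2 = 1/4).
r to a first cousin = 0.125 (first cousins share one grandparent pair — two paths of length 4: r = 2·(1/2)^4 = 1/8).
r to a great-grandoffspring = 1/8 (three parent–offspring links: r = (1/2)^3 = 1/8).
Summing one r·B term per recipient: 1·0.25·0.42 + 4·0.125·0.0233 + 2·0.125·0.282 = 0.18715.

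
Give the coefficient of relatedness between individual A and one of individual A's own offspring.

0.5

Each parent–offspring link contributes a factor of 1/2, and independent paths through distinct common ancestors add.
One parent–offspring link: r = (1/2)^1 = 1/2.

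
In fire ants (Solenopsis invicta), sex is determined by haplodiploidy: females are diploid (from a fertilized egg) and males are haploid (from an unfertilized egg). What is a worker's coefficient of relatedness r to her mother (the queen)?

0.5

One meiotic link between diploid queen and diploid daughter: r = 1/2.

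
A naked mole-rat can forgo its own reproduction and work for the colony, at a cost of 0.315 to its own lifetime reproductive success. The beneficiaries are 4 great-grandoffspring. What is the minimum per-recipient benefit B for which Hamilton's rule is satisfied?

r to a great-grandoffspring = 0.125 (three parent–offspring links: r = (1/2)^3 = 1/8).
Hamilton's rule with n recipients of equal r: n·r·B > C, so B > C/(n·r) = 0.315/(4·0.125) = 0.63.

0.63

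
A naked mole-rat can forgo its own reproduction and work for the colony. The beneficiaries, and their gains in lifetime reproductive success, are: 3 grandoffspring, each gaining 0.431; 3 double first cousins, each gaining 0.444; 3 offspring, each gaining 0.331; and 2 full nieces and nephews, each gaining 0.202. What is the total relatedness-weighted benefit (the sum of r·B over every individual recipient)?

r to a grandoffspring = 0.25 (two parent–offspring links: r = (1/2)^2 = 1/4).
r to a double first cousin = 0.25 (double first cousins share both grandparent pairs — four paths of length 4: r = 4·(1/2)^4 = 1/4).
r to an offspring = 0.5 (one parent–offspring link: r = (1/2)^1 = 1/2).
r to a full niece or nephew = 0.25 (full aunt/uncle↔niece/nephew: two paths of length 3 through the shared grandparent pair: r = 2·(1/2)^3 = 1/4).
Summing one r·B term per recipient: 3·0.25·0.431 + 3·0.25·0.444 + 3·0.5·0.331 + 2·0.25·0.202 = 1.25375.

1.25375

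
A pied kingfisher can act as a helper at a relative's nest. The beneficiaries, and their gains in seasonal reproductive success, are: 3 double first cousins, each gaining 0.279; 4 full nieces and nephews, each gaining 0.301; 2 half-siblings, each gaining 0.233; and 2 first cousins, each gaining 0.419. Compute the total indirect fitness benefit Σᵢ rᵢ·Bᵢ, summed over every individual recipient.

r to a double first cousin = 0.25 (double first cousins share both grandparent pairs — four paths of length 4: r = 4·(1/2)^4 = 1/4).
r to a full niece or nephew = 1/4 (full aunt/uncle↔niece/nephew: two paths of length 3 through the shared grandparent pair: r = 2·(1/2)^3 = 1/4).
r to a half-sibling = 0.25 (half-sibs share one parent — one path of length 2: r = (1/2)^2 = 1/4).
r to a first cousin = 0.125 (first cousins share one grandparent pair — two paths of length 4: r = 2·(1/2)^4 = 1/8).
Summing one r·B term per recipient: 3·0.25·0.279 + 4·0.25·0.301 + 2·0.25·0.233 + 2·0.125·0.419 = 0.7315.

0.7315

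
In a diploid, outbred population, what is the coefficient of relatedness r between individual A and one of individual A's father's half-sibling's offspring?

Each parent–offspring link contributes a factor of 1/2, and independent paths through distinct common ancestors add.
Half first cousins share one grandparent — one path of length 4: r = (1/2)^4 = 1/16.

0.0625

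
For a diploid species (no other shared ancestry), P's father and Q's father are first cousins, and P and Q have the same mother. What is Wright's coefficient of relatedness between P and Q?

0.28125

Independent pedigree routes through distinct common ancestors add.
P and Q are related in two ways: second cousins through their fathers (r = 1/32) and half-sibs through their shared mother (r = 1/4).
r = 1/32 + 1/4 = 9/32 = 0.28125.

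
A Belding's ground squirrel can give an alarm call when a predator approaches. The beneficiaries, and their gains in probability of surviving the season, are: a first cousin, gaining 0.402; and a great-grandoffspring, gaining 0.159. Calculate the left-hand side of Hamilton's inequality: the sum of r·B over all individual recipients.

0.070125

r to a first cousin = 1/8 (first cousins share one grandparent pair — two paths of length 4: r = 2·(1/2)^4 = 1/8).
r to a great-grandoffspring = 1/8 (three parent–offspring links: r = (1/2)^3 = 1/8).
Summing one r·B term per recipient: 1·0.125·0.402 + 1·0.125·0.159 = 0.070125.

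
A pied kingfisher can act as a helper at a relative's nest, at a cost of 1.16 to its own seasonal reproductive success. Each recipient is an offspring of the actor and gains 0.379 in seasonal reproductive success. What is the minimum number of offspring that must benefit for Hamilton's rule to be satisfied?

7

r to an offspring = 1/2 (one parent–offspring link: r = (1/2)^1 = 1/2).
Hamilton's rule: n·r·B > C  ⇒  n > C/(r·B) = 1.16/(0.5·0.379) = 6.121.
The smallest integer exceeding 6.121 is 7.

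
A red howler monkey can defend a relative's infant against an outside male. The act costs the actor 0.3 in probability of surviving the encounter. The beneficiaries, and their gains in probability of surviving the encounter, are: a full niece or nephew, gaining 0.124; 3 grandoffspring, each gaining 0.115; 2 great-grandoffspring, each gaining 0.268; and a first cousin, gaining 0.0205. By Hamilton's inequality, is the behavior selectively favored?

Hamilton's rule: the trait is favored when the sum of r·B over every recipient exceeds the actor's cost C.
r to a full niece or nephew = 0.25 (full aunt/uncle↔niece/nephew: two paths of length 3 through the shared grandparent pair: r = 2·(1/2)^3 = 1/4).
r to a grandoffspring = 1/4 (two parent–offspring links: r = (1/2)^2 = 1/4).
r to a great-grandoffspring = 0.125 (three parent–offspring links: r = (1/2)^3 = 1/8).
r to a first cousin = 1/8 (first cousins share one grandparent pair — two paths of length 4: r = 2·(1/2)^4 = 1/8).
Summing one r·B term per recipient: 1·0.25·0.124 + 3·0.25·0.115 + 2·0.125·0.268 + 1·0.125·0.0205 = 0.1868125.
0.1868125 < 0.3: the indirect benefit is less than the cost.

No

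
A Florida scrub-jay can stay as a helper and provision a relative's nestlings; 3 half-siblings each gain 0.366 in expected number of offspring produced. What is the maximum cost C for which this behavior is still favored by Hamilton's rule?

0.2745

r to a half-sibling = 1/4 (half-sibs share one parent — one path of length 2: r = (1/2)^2 = 1/4).
Hamilton's rule: n·r·B > C, so the trait is favored while C < n·r·B = 3·0.25·0.366 = 0.2745.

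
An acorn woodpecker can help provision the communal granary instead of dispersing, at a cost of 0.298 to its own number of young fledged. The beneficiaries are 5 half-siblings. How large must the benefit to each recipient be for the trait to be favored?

r to a half-sibling = 0.25 (half-sibs share one parent — one path of length 2: r = (1/2)^2 = 1/4).
Hamilton's rule with n recipients of equal r: n·r·B > C, so B > C/(n·r) = 0.298/(5·0.25) = 0.2384.

0.2384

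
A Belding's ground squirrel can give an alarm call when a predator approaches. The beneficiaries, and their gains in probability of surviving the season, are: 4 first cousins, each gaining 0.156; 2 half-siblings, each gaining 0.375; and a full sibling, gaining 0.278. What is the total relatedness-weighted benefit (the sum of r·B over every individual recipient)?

r to a first cousin = 1/8 (first cousins share one grandparent pair — two paths of length 4: r = 2·(1/2)^4 = 1/8).
r to a half-sibling = 0.25 (half-sibs share one parent — one path of length 2: r = (1/2)^2 = 1/4).
r to a full sibling = 0.5 (full sibs share both parents — two paths of length 2: r = 2·(1/2)^2 = 1/2).
Summing one r·B term per recipient: 4·0.125·0.156 + 2·0.25·0.375 + 1·0.5·0.278 = 0.4045.

0.4045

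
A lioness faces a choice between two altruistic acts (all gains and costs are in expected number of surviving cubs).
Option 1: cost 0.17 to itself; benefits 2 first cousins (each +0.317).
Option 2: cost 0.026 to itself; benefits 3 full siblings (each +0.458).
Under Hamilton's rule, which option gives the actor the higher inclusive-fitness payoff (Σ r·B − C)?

Option 1: r to a first cousin = 0.125.
Option 1: Σ r·B − C = (2·0.125·0.317) − 0.17 = -0.09075.
Option 2: r to a full sibling = 0.5.
Option 2: Σ r·B − C = (3·0.5·0.458) − 0.026 = 0.661.
Option 2 has the higher net inclusive-fitness payoff.

Option 2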